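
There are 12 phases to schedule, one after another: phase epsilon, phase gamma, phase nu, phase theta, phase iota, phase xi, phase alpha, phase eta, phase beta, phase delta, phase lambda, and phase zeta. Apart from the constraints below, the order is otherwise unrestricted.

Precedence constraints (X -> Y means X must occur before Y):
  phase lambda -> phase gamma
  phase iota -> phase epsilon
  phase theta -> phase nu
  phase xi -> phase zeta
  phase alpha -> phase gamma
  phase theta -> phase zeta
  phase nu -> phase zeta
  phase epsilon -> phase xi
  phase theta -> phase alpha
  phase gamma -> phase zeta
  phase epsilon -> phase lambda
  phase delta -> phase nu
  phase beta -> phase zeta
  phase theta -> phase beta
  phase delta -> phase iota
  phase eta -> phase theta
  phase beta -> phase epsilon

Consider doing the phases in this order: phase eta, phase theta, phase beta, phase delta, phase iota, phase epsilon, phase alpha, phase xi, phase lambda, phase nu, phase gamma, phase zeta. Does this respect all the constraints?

Going through the constraints one by one, each required predecessor appears earlier in the sequence than its dependent — e.g. phase theta (position 2) is before phase zeta (position 12), as required.

Yes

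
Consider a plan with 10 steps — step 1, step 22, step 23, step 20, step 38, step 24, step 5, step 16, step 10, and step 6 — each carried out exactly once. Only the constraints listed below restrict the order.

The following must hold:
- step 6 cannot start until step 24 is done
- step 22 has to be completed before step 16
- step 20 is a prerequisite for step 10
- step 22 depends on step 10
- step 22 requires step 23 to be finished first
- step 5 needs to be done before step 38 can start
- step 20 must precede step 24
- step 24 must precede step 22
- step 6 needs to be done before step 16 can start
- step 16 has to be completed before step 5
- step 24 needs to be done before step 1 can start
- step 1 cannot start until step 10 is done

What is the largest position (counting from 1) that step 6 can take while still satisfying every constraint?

7

The steps that are forced after step 6, directly or by a chain of constraints, are step 38, step 5, step 16. That's 3 steps.
So at least 3 steps follow step 6, putting step 6 no later than position 7. That position is achievable by scheduling everything else first.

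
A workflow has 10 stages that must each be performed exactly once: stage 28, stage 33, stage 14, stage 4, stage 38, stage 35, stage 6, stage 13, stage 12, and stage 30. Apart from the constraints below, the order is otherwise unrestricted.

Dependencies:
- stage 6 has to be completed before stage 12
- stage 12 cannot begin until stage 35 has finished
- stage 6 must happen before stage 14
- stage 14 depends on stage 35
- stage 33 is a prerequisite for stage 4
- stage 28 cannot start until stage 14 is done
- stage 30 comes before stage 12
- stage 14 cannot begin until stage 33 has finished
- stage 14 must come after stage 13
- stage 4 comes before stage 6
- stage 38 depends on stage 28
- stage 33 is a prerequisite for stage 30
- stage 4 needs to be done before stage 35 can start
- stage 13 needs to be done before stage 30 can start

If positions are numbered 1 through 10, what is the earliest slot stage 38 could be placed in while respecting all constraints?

8

Every stage that must precede stage 38 has to come before it. Tracing all chains that end at stage 38, those stages are: stage 28, stage 33, stage 14, stage 4, stage 35, stage 6, stage 13 — 7 in total.
So at minimum 7 stages come before stage 38, putting stage 38 no earlier than position 8. That position is achievable by scheduling exactly those predecessors first.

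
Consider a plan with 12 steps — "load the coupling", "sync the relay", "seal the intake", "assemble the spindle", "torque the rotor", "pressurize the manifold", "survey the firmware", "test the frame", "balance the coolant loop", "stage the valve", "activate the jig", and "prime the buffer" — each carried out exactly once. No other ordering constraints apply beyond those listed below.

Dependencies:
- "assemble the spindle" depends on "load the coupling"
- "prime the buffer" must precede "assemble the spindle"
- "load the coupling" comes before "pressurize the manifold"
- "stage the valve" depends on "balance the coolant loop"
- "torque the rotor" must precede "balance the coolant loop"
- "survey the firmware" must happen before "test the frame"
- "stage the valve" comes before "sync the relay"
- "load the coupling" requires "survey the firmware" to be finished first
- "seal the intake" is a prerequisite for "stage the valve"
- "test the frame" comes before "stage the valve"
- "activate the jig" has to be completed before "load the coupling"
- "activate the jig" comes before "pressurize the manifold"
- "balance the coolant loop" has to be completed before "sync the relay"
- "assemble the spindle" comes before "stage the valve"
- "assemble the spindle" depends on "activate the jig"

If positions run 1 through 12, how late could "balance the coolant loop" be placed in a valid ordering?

10

Following every chain forward from "balance the coolant loop", the steps that must come later are "sync the relay", "stage the valve" — 2 of them.
So at least 2 steps follow "balance the coolant loop", putting "balance the coolant loop" no later than position 10. That position is achievable by scheduling everything else first.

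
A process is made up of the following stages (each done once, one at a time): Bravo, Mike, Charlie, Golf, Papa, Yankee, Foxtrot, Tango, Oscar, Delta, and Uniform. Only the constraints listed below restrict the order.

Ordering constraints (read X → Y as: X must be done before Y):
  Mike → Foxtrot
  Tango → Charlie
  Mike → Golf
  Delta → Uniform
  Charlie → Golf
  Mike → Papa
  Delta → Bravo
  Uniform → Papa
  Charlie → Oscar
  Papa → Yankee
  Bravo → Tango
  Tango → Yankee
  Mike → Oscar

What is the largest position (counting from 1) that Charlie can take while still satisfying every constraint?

9

Every stage that must follow Charlie has to come after it. Tracing all chains starting from Charlie, those stages are: Golf, Oscar — 2 in total.
With 2 mandatory successors out of 11 stages total, the latest slot for Charlie is 11−2 = 9, and it's reachable by doing all non-successors before Charlie.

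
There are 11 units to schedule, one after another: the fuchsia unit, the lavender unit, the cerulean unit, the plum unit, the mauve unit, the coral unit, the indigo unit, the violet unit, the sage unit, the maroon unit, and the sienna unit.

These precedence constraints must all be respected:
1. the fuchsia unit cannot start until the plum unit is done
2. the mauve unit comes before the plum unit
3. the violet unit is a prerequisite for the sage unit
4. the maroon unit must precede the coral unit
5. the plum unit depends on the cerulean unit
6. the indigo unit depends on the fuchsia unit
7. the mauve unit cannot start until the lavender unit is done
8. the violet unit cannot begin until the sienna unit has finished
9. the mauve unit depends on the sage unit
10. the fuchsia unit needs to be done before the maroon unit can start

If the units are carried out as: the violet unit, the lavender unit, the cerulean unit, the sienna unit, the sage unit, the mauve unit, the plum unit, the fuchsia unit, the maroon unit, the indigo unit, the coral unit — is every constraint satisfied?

Here the sienna unit comes after the violet unit.
Since the sienna unit is required before the violet unit, the ordering is invalid.

No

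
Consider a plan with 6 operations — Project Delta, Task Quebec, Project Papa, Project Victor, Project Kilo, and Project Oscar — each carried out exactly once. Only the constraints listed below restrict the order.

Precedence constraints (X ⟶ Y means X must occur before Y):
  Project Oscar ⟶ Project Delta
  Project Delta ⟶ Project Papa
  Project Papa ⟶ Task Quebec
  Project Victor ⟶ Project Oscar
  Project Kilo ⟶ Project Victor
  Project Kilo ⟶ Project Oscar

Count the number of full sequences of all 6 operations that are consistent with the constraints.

1

Project Kilo is the only operation with nothing required before it, so every ordering starts there.
Continuing from there, at each step only one operation has all its prerequisites placed, so the ordering is fully determined — there is exactly 1.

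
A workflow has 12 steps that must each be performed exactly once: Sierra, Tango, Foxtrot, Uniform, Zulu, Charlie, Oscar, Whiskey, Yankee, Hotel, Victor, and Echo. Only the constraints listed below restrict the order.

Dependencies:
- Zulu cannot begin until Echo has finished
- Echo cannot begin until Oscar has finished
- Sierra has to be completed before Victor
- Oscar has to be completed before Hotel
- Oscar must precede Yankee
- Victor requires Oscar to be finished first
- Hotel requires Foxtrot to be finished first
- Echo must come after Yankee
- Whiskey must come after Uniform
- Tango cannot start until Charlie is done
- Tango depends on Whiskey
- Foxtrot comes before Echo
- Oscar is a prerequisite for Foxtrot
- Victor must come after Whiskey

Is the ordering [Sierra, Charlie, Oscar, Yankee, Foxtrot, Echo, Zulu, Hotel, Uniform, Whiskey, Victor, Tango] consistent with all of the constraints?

Yes

Every stated constraint is respected: Sierra sits at position 1, ahead of Victor at position 11, and each of the other listed pairs likewise has the predecessor earlier in the sequence.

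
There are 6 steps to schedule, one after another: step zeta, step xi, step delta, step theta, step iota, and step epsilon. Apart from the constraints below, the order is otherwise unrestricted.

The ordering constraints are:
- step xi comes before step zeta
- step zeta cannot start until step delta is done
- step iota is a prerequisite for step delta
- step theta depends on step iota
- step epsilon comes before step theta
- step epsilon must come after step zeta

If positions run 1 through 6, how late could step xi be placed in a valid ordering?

The steps that are forced after step xi, directly or by a chain of constraints, are step zeta, step theta, step epsilon. That's 3 steps.
So at least 3 steps follow step xi, putting step xi no later than position 3. That position is achievable by scheduling everything else first.

3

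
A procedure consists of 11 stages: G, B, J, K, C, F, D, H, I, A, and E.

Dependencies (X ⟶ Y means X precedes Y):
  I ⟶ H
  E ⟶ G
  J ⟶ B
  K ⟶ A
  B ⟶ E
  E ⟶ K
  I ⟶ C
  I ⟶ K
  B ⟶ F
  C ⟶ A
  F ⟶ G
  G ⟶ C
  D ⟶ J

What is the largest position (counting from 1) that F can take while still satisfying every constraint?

8

Following every chain forward from F, the stages that must come later are G, C, A — 3 of them.
So at least 3 stages follow F, putting F no later than position 8. That position is achievable by scheduling everything else first.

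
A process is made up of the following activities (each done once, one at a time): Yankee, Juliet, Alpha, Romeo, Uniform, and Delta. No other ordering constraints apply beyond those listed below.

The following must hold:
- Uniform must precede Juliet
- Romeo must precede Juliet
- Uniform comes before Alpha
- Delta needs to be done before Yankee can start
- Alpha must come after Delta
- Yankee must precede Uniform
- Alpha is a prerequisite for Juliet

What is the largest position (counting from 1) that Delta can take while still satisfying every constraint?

2

Following every chain forward from Delta, the activities that must come later are Yankee, Juliet, Alpha, Uniform — 4 of them.
So at least 4 activities follow Delta, putting Delta no later than position 2. That position is achievable by scheduling everything else first.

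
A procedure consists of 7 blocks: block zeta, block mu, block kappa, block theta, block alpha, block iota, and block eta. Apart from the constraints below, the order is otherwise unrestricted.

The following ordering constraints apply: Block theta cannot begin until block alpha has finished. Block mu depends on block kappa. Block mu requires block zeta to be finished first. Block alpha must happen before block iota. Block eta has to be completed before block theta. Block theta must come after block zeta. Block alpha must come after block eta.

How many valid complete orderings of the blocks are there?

117

3 blocks have no prerequisites (block zeta, block kappa, block eta), so any of them could come first.
Systematically extending each partial ordering one block at a time and counting, there are 117 complete orderings.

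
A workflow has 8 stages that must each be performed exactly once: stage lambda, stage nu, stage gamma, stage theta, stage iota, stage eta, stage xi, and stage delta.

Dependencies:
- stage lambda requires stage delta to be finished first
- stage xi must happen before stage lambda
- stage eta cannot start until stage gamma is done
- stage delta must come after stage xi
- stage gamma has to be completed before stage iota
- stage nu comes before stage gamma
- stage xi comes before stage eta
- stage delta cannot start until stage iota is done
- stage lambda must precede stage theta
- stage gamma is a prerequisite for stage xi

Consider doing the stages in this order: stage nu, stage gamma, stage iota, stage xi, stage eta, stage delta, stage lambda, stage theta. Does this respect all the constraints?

Yes

Going through the constraints one by one, each required predecessor appears earlier in the sequence than its dependent — e.g. stage iota (position 3) is before stage delta (position 6), as required.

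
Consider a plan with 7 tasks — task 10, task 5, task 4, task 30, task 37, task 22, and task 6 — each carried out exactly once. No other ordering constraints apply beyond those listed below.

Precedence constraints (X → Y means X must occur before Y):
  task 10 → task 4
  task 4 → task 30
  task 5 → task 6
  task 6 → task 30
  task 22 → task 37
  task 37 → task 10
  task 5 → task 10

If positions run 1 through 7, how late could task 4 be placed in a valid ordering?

Following the constraints forward from task 4, its only required successor is task 30.
With 1 mandatory successor out of 7 tasks total, the latest slot for task 4 is 7−1 = 6, and it's reachable by doing all non-successors before task 4.

6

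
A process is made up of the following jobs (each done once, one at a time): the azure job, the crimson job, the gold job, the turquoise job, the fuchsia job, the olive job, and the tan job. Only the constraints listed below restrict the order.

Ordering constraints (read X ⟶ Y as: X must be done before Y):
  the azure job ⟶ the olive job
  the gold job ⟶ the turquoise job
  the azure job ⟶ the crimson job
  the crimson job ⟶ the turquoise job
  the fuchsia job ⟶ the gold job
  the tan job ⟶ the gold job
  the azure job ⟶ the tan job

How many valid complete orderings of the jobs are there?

The jobs with no prerequisites are the azure job, the fuchsia job; any of them can be placed first.
Enumerating by repeatedly choosing an available job (one whose prerequisites are all placed) gives 63 distinct complete orderings.

63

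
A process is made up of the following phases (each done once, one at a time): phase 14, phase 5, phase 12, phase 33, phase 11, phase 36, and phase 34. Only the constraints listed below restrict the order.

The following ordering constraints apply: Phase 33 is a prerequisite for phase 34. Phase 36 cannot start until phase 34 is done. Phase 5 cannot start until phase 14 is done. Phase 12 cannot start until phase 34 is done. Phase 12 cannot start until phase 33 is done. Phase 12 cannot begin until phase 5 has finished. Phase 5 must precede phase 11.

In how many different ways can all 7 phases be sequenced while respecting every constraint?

52

The phases with no prerequisites are phase 14, phase 33; any of them can be placed first.
Enumerating by repeatedly choosing an available phase (one whose prerequisites are all placed) gives 52 distinct complete orderings.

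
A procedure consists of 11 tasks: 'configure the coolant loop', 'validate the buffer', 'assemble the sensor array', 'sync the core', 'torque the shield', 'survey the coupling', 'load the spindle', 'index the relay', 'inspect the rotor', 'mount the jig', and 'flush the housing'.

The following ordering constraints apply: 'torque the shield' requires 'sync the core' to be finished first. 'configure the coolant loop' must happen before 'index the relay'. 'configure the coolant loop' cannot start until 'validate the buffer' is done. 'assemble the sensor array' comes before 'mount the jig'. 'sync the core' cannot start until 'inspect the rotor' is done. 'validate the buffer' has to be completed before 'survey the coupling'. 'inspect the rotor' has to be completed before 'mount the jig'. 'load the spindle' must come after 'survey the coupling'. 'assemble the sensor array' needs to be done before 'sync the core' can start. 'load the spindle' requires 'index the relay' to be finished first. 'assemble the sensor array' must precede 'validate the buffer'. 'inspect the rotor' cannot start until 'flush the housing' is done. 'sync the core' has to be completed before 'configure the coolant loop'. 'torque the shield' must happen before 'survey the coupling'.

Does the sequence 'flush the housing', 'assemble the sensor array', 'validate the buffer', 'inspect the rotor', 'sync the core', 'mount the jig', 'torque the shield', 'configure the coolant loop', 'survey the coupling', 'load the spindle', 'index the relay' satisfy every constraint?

The sequence places 'load the spindle' ahead of 'index the relay'.
Since 'index the relay' is required before 'load the spindle', the ordering is invalid.

No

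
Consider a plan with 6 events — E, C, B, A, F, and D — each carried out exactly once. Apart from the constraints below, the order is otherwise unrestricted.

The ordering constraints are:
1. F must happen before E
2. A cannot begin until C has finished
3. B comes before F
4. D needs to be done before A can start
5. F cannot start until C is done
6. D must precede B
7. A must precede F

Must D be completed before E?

Chaining the stated constraints: D → B → F → E.
So D must precede E in any valid ordering.

Yes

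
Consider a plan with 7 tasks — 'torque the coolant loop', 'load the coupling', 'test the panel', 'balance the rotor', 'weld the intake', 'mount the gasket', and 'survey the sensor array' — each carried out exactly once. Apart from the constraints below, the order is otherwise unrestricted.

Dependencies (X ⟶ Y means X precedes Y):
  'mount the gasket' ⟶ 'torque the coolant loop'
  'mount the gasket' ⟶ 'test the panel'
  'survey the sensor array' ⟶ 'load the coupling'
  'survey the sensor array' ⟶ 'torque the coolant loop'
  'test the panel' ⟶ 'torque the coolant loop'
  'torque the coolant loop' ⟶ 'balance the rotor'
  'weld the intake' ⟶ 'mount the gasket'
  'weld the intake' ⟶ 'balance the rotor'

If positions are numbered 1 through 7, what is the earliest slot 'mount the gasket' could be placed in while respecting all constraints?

2

The only task forced before 'mount the gasket' (directly or transitively) is 'weld the intake'.
So at minimum 1 task comes before 'mount the gasket', putting 'mount the gasket' no earlier than position 2. That position is achievable by scheduling exactly that predecessor first.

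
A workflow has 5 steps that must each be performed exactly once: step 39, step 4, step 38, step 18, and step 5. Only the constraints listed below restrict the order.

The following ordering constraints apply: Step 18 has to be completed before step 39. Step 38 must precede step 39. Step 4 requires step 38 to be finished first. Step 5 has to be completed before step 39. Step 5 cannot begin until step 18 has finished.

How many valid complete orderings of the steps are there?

2 steps have no prerequisites (step 38, step 18), so any of them could come first.
Counting all ways to extend the partial order to a total order gives 9.

9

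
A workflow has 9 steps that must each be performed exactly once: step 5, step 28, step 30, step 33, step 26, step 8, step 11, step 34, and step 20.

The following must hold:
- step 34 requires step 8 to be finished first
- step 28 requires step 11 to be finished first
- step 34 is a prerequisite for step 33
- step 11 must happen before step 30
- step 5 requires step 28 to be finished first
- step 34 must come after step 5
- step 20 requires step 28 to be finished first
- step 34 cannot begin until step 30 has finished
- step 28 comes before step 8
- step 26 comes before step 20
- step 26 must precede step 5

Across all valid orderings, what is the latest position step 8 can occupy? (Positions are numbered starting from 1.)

7

Following every chain forward from step 8, the steps that must come later are step 33, step 34 — 2 of them.
So at least 2 steps follow step 8, putting step 8 no later than position 7. That position is achievable by scheduling everything else first.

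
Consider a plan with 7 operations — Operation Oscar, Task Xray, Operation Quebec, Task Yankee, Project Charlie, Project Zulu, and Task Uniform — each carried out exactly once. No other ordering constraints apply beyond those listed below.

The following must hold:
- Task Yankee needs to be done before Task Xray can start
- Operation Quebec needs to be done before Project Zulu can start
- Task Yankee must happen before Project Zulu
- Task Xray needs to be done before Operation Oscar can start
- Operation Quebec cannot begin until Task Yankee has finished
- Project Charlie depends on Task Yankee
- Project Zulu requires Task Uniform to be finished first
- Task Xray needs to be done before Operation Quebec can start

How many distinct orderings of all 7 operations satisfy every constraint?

The operations with no prerequisites are Task Yankee, Task Uniform; any of them can be placed first.
Enumerating by repeatedly choosing an available operation (one whose prerequisites are all placed) gives 81 distinct complete orderings.

81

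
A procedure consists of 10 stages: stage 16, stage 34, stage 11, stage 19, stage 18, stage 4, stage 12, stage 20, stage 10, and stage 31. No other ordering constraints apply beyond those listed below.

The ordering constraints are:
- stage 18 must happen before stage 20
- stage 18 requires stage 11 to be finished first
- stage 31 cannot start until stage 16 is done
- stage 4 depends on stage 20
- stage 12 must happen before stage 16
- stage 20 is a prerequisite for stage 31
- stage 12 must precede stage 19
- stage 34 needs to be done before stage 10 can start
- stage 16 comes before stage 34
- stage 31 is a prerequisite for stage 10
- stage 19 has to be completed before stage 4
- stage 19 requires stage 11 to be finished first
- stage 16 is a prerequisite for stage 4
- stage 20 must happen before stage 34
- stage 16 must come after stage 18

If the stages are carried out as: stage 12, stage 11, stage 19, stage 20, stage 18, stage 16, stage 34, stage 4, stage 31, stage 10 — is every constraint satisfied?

No

Here stage 18 comes after stage 20.
That contradicts the constraint that stage 18 must precede stage 20.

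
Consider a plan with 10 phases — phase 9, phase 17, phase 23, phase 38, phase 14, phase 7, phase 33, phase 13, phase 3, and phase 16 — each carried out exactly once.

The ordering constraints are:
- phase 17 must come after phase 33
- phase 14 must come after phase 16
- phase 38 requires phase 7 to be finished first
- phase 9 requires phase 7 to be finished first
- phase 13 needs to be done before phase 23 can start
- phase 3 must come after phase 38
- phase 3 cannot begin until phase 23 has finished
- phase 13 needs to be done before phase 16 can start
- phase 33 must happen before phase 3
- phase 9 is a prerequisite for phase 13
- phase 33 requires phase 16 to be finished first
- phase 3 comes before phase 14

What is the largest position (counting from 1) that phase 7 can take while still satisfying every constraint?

1

Following every chain forward from phase 7, the phases that must come later are phase 9, phase 17, phase 23, phase 38, phase 14, phase 33, phase 13, phase 3, phase 16 — 9 of them.
With 9 mandatory successors out of 10 phases total, the latest slot for phase 7 is 10−9 = 1, and it's reachable by doing all non-successors before phase 7.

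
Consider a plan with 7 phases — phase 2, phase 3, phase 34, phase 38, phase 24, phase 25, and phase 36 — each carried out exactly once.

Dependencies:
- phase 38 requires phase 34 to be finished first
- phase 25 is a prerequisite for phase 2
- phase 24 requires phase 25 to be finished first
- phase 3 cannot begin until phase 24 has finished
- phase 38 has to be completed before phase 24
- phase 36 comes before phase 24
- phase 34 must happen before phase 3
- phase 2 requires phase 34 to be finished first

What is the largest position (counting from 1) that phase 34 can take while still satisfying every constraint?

The phases that are forced after phase 34, directly or by a chain of constraints, are phase 2, phase 3, phase 38, phase 24. That's 4 phases.
So at least 4 phases follow phase 34, putting phase 34 no later than position 3. That position is achievable by scheduling everything else first.

3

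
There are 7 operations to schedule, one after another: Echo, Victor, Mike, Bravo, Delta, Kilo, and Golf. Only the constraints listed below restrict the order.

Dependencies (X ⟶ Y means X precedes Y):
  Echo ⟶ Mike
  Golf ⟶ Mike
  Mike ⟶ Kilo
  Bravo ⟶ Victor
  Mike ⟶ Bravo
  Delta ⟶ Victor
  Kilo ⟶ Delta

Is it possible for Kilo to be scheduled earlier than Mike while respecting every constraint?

The constraints give a chain Mike → Kilo, which forces Mike before Kilo.
Hence Kilo can never be scheduled before Mike.

No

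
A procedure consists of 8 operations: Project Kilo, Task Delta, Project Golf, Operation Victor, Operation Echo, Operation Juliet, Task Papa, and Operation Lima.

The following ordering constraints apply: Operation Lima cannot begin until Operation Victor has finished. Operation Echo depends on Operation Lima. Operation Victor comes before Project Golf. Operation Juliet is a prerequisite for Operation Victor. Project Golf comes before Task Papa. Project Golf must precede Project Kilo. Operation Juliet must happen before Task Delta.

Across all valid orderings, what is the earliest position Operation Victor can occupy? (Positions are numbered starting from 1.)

Working backwards through the constraints from Operation Victor, its only required predecessor is Operation Juliet.
So at minimum 1 operation comes before Operation Victor, putting Operation Victor no earlier than position 2. That position is achievable by scheduling exactly that predecessor first.

2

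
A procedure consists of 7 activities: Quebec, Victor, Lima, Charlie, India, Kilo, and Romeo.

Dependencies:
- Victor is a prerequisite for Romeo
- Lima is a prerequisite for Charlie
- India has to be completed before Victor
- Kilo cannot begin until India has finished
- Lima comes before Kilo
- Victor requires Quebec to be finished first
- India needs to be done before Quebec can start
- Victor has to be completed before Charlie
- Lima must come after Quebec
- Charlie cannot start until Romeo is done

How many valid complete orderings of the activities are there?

9

India is the only activity with nothing required before it, so every ordering starts there.
Counting all ways to extend the partial order to a total order gives 9.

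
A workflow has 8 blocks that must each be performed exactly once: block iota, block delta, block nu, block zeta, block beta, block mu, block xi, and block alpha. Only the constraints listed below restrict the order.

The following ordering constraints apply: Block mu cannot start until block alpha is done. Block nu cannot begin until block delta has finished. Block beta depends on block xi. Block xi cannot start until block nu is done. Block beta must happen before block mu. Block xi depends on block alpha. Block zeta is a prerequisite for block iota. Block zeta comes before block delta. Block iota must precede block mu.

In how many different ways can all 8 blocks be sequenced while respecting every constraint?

23

The blocks with no prerequisites are block zeta, block alpha; any of them can be placed first.
Enumerating by repeatedly choosing an available block (one whose prerequisites are all placed) gives 23 distinct complete orderings.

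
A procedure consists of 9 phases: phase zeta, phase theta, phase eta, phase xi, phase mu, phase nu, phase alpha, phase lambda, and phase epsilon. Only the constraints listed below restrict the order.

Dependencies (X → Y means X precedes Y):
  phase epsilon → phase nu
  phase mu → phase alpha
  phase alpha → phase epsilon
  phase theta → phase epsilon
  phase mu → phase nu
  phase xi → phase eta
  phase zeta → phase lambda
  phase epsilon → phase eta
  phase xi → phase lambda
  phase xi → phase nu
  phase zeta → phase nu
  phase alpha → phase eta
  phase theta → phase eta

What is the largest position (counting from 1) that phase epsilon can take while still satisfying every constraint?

7

The phases that are forced after phase epsilon, directly or by a chain of constraints, are phase eta, phase nu. That's 2 phases.
So at least 2 phases follow phase epsilon, putting phase epsilon no later than position 7. That position is achievable by scheduling everything else first.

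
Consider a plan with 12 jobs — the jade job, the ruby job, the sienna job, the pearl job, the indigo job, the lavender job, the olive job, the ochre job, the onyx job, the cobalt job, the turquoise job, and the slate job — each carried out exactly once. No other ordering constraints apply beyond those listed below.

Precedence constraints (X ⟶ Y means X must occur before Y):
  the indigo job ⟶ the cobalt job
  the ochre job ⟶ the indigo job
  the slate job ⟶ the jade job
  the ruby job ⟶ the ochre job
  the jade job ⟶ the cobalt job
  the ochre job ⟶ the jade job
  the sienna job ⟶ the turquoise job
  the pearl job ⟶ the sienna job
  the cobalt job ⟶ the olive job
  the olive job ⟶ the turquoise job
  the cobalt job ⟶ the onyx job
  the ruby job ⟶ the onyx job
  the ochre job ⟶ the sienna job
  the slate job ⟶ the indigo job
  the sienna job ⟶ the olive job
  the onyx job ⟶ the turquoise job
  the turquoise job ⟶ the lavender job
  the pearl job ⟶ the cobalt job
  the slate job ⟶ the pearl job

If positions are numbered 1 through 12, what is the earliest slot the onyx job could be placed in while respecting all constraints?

The jobs that are forced before the onyx job, directly or transitively, are the jade job, the ruby job, the pearl job, the indigo job, the ochre job, the cobalt job, the slate job. That's 7 jobs.
With 7 mandatory predecessors, the earliest the onyx job can sit is position 7+1 = 8, and placing just those 7 first achieves it.

8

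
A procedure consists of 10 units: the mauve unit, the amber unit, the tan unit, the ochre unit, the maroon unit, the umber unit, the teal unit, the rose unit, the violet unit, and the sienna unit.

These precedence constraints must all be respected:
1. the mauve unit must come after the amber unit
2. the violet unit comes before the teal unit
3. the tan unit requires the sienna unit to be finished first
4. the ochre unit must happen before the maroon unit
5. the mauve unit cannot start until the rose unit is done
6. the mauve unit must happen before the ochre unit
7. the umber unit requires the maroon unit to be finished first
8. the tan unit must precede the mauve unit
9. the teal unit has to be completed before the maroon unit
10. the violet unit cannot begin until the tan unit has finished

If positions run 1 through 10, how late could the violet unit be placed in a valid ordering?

7

The units that are forced after the violet unit, directly or by a chain of constraints, are the maroon unit, the umber unit, the teal unit. That's 3 units.
With 3 mandatory successors out of 10 units total, the latest slot for the violet unit is 10−3 = 7, and it's reachable by doing all non-successors before the violet unit.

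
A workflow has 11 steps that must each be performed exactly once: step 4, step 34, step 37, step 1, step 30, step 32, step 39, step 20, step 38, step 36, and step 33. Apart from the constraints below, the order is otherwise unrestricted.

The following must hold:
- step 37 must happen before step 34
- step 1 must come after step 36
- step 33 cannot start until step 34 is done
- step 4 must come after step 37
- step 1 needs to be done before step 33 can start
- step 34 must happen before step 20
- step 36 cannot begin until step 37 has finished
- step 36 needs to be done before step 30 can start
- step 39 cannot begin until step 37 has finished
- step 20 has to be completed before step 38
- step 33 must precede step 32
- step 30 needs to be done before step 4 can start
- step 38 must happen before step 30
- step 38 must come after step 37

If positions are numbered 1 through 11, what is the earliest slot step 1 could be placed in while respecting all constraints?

3

Every step that must precede step 1 has to come before it. Tracing all chains that end at step 1, those steps are: step 37, step 36 — 2 in total.
So at minimum 2 steps come before step 1, putting step 1 no earlier than position 3. That position is achievable by scheduling exactly those predecessors first.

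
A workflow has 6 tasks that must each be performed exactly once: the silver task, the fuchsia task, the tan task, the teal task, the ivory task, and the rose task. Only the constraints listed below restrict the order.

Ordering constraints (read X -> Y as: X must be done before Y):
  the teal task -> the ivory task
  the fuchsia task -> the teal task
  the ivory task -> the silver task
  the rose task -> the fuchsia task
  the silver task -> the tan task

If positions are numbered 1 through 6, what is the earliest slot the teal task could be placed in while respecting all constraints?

3

Every task that must precede the teal task has to come before it. Tracing all chains that end at the teal task, those tasks are: the fuchsia task, the rose task — 2 in total.
So at minimum 2 tasks come before the teal task, putting the teal task no earlier than position 3. That position is achievable by scheduling exactly those predecessors first.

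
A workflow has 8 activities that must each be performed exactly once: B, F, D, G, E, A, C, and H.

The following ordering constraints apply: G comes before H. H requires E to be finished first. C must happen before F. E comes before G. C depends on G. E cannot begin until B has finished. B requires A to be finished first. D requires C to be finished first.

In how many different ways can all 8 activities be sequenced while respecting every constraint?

8

Only A has no prerequisites, so it must go first.
Counting all ways to extend the partial order to a total order gives 8.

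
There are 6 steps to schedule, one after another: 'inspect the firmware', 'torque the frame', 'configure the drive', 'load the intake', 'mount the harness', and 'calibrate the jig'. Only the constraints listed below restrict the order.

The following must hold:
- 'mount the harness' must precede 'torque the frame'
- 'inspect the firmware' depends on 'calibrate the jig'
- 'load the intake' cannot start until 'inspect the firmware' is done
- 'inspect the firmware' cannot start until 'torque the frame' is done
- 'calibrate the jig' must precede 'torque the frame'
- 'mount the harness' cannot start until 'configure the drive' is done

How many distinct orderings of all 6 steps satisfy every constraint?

3

The steps with no prerequisites are 'configure the drive', 'calibrate the jig'; any of them can be placed first.
Counting all ways to extend the partial order to a total order gives 3.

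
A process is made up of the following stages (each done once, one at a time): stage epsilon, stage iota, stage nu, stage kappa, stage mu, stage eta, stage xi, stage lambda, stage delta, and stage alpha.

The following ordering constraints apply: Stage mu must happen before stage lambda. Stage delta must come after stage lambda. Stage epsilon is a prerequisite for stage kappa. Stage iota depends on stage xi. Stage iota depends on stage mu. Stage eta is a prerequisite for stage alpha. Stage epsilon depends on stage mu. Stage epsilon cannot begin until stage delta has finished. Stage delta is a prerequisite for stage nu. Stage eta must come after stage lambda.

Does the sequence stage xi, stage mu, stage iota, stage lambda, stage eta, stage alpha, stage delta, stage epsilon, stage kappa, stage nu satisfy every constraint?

Checking each listed constraint against this order: for instance, stage mu is in position 2 and stage epsilon in position 8, so that constraint holds — and the remaining constraints check out the same way.

Yes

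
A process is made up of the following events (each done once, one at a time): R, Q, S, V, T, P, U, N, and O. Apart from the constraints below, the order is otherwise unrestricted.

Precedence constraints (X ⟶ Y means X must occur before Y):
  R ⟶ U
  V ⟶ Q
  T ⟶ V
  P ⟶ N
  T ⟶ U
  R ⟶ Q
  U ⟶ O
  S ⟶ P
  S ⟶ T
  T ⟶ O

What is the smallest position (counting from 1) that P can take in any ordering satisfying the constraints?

The only event forced before P (directly or transitively) is S.
So at minimum 1 event comes before P, putting P no earlier than position 2. That position is achievable by scheduling exactly that predecessor first.

2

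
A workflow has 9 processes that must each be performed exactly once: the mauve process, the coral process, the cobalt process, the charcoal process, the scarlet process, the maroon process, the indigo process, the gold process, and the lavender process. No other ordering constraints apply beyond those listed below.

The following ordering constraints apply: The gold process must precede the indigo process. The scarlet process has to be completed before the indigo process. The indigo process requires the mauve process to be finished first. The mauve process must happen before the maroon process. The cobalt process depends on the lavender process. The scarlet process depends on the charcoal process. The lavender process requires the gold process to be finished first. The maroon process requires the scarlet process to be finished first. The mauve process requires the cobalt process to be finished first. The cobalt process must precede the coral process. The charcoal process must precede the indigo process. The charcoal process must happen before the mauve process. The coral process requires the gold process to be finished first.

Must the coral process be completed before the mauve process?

No

The coral process and the mauve process are not related by any chain of constraints.
So the coral process can come before the mauve process or after — it is not forced.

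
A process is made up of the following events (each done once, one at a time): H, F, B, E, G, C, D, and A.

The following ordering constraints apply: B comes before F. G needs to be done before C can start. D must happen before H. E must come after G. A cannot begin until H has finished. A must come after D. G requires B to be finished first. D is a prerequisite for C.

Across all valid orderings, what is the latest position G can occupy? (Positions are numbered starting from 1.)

Every event that must follow G has to come after it. Tracing all chains starting from G, those events are: E, C — 2 in total.
So at least 2 events follow G, putting G no later than position 6. That position is achievable by scheduling everything else first.

6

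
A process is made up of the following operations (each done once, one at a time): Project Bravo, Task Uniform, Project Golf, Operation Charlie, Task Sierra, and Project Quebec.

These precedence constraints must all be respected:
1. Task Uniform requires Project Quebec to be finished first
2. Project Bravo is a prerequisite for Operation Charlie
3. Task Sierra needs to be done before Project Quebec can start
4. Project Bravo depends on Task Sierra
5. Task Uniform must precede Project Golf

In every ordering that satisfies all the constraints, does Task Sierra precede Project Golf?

Yes

Chaining the stated constraints: Task Sierra → Project Quebec → Task Uniform → Project Golf.
So Task Sierra must precede Project Golf in any valid ordering.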